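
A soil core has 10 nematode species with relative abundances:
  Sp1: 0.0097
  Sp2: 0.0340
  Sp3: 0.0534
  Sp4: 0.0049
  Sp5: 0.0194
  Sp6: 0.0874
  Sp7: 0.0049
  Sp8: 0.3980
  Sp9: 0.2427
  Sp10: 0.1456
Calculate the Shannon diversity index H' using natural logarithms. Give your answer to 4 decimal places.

Each pᵢ ln pᵢ term (working shown to 6 dp, full precision carried): 0.0097×(-4.635629)=-0.044966, 0.034×(-3.381395)=-0.114967, 0.0534×(-2.929945)=-0.156459, 0.0049×(-5.318520)=-0.026061, 0.0194×(-3.942482)=-0.076484, 0.0874×(-2.437260)=-0.213017, 0.0049×(-5.318520)=-0.026061, 0.398×(-0.921303)=-0.366679, 0.2427×(-1.415929)=-0.343646, 0.1456×(-1.926892)=-0.280555.
Sum = -1.648894, so H' = 1.6489.

1.6489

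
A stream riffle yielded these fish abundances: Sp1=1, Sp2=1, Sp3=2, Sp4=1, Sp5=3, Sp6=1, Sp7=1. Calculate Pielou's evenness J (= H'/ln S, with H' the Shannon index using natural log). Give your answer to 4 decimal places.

0.9427

Total N = 1+1+2+1+3+1+1 = 10, so the proportions are 0.1, 0.1, 0.2, 0.1, 0.3, 0.1, 0.1 (working shown to 6 dp, full precision carried).
H' = −Σ pᵢ ln pᵢ = −((-0.230259) + (-0.230259) + (-0.321888) + (-0.230259) + (-0.361192) + (-0.230259) + (-0.230259)) = 1.834372.
With S = 7 species, ln S = 1.945910, so J = 1.834372/1.945910 = 0.942681, i.e. 0.9427 to 4 decimal places.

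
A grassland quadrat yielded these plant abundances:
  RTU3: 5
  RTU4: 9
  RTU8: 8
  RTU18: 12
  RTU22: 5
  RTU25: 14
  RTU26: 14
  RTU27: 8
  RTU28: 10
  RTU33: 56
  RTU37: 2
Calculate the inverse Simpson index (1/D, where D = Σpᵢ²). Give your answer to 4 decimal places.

Total N = 5+9+8+12+5+14+14+8+10+56+2 = 143, so the proportions are 0.03496503, 0.06293706, 0.05594406, 0.08391608, 0.03496503, 0.0979021, 0.0979021, 0.05594406, 0.06993007, 0.39160839, 0.01398601 (working shown to 8 dp, full precision carried).
D = 0.03496503² + 0.06293706² + 0.05594406² + 0.08391608² + 0.03496503² + 0.0979021² + 0.0979021² + 0.05594406² + 0.06993007² + 0.39160839² + 0.01398601² = 0.00122255 + 0.00396107 + 0.00312974 + 0.00704191 + 0.00122255 + 0.00958482 + 0.00958482 + 0.00312974 + 0.00489021 + 0.15335713 + 0.00019561 = 0.19732016.
So 1/D = 5.067906, i.e. 5.0679 to 4 decimal places.

5.0679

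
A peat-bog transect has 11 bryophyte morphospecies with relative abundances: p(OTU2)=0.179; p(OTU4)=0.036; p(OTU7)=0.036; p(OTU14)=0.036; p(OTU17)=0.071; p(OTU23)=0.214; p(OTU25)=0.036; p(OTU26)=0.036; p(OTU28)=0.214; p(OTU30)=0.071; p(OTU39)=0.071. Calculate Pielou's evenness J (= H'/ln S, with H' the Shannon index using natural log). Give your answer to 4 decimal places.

H' = −Σ pᵢ ln pᵢ = −((-0.307946) + (-0.119673) + (-0.119673) + (-0.119673) + (-0.187800) + (-0.329941) + (-0.119673) + (-0.119673) + (-0.329941) + (-0.187800) + (-0.187800)) = 2.129591 (working shown to 6 dp, full precision carried).
With S = 11 species, ln S = 2.397895, so J = 2.129591/2.397895 = 0.888109, i.e. 0.8881 to 4 decimal places.

0.8881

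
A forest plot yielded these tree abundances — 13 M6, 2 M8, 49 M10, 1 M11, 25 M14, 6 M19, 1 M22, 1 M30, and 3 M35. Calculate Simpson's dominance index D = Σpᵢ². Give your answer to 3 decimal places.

Total N = 13+2+49+1+25+6+1+1+3 = 101, so the proportions are 0.12871, 0.0198, 0.48515, 0.0099, 0.24752, 0.05941, 0.0099, 0.0099, 0.0297 (working shown to 5 dp, full precision carried).
D = 0.12871² + 0.0198² + 0.48515² + 0.0099² + 0.24752² + 0.05941² + 0.0099² + 0.0099² + 0.0297² = 0.01657 + 0.00039 + 0.23537 + 0.00010 + 0.06127 + 0.00353 + 0.00010 + 0.00010 + 0.00088 = 0.31830.
To 3 decimal places, D = 0.318.

0.318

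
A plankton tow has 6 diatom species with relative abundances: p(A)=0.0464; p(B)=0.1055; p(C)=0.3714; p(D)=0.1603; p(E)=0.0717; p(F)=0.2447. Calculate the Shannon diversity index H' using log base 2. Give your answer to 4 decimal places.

Each pᵢ log₂ pᵢ term (working shown to 6 dp, full precision carried): 0.0464×(-4.429731)=-0.205540, 0.1055×(-3.244685)=-0.342314, 0.3714×(-1.428954)=-0.530714, 0.1603×(-2.641154)=-0.423377, 0.0717×(-3.801883)=-0.272595, 0.2447×(-2.030914)=-0.496965.
Sum = -2.271504, so H' = 2.2715.

2.2715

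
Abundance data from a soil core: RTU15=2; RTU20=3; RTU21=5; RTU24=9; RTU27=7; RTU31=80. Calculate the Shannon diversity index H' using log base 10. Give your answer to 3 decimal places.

0.400

Total N = 2+3+5+9+7+80 = 106, so the proportions are 0.01887, 0.0283, 0.04717, 0.08491, 0.06604, 0.75472 (working shown to 5 dp, full precision carried).
Each pᵢ log₁₀ pᵢ term: 0.01887×(-1.72428)=-0.03253, 0.0283×(-1.54818)=-0.04382, 0.04717×(-1.32634)=-0.06256, 0.08491×(-1.07106)=-0.09094, 0.06604×(-1.18021)=-0.07794, 0.75472×(-0.12222)=-0.09224.
Sum = -0.40003, so H' = 0.400.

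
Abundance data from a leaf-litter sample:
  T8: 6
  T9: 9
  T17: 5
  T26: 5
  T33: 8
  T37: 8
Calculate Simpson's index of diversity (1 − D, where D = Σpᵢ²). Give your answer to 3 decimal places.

0.825

Total N = 6+9+5+5+8+8 = 41, so the proportions are 0.14634, 0.21951, 0.12195, 0.12195, 0.19512, 0.19512 (working shown to 5 dp, full precision carried).
D = 0.14634² + 0.21951² + 0.12195² + 0.12195² + 0.19512² + 0.19512² = 0.02142 + 0.04819 + 0.01487 + 0.01487 + 0.03807 + 0.03807 = 0.17549.
So 1 − D = 0.82451, i.e. 0.825 to 3 decimal places.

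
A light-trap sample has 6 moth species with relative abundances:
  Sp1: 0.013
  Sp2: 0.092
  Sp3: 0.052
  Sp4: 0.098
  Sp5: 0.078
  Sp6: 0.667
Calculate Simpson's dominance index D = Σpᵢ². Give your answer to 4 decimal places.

0.4719

D = 0.013² + 0.092² + 0.052² + 0.098² + 0.078² + 0.667² = 0.000169 + 0.008464 + 0.002704 + 0.009604 + 0.006084 + 0.444889 = 0.471914 (working shown to 6 dp, full precision carried).
To 4 decimal places, D = 0.4719.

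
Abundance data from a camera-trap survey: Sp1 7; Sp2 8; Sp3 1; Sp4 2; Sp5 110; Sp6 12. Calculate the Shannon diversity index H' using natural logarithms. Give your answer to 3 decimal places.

0.809

Total N = 7+8+1+2+110+12 = 140, so the proportions are 0.05, 0.05714, 0.00714, 0.01429, 0.78571, 0.08571 (working shown to 5 dp, full precision carried).
Each pᵢ ln pᵢ term: 0.05×(-2.99573)=-0.14979, 0.05714×(-2.86220)=-0.16355, 0.00714×(-4.94164)=-0.03530, 0.01429×(-4.24850)=-0.06069, 0.78571×(-0.24116)=-0.18948, 0.08571×(-2.45674)=-0.21058.
Sum = -0.80939, so H' = 0.809.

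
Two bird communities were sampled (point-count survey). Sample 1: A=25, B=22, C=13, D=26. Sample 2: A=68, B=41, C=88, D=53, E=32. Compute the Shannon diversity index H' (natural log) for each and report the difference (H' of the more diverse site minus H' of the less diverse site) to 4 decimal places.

Sample 1: N=86, proportions 0.290698, 0.255814, 0.151163, 0.302326, giving H' = 1.355165 (working shown to 6 dp, full precision carried).
Sample 2: N=282, proportions 0.241135, 0.14539, 0.312057, 0.187943, 0.113475, giving H' = 1.547873.
Difference = |1.355165 − 1.547873| = 0.192708, i.e. 0.1927 to 4 decimal places.

0.1927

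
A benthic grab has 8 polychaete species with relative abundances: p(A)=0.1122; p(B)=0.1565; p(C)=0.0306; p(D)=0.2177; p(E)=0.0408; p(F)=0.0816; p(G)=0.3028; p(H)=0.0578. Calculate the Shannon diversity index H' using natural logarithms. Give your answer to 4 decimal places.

1.8358

Each pᵢ ln pᵢ term (working shown to 6 dp, full precision carried): 0.1122×(-2.187472)=-0.245434, 0.1565×(-1.854699)=-0.290260, 0.0306×(-3.486755)=-0.106695, 0.2177×(-1.524637)=-0.331914, 0.0408×(-3.199073)=-0.130522, 0.0816×(-2.505926)=-0.204484, 0.3028×(-1.194683)=-0.361750, 0.0578×(-2.850767)=-0.164774.
Sum = -1.835833, so H' = 1.8358.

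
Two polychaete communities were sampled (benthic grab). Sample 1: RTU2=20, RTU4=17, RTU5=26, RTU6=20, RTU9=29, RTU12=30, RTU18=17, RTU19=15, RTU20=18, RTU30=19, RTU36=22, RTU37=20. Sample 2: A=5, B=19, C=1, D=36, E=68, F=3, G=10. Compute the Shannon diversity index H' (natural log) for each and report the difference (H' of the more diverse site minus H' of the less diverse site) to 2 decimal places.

Sample 1: N=253, proportions 0.0791, 0.0672, 0.1028, 0.0791, 0.1146, 0.1186, 0.0672, 0.0593, 0.0711, 0.0751, 0.087, 0.0791, giving H' = 2.4620 (working shown to 4 dp, full precision carried).
Sample 2: N=142, proportions 0.0352, 0.1338, 0.007, 0.2535, 0.4789, 0.0211, 0.0704, giving H' = 1.3907.
Difference = |2.4620 − 1.3907| = 1.0713, i.e. 1.07 to 2 decimal places.

1.07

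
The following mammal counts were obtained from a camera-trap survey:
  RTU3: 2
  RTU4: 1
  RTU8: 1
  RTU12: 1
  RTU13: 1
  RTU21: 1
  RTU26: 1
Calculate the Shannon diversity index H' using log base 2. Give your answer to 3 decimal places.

2.750

Total N = 2+1+1+1+1+1+1 = 8, so the proportions are 0.25, 0.125, 0.125, 0.125, 0.125, 0.125, 0.125 (working shown to 5 dp, full precision carried).
Each pᵢ log₂ pᵢ term: 0.25×(-2.00000)=-0.50000, 0.125×(-3.00000)=-0.37500, 0.125×(-3.00000)=-0.37500, 0.125×(-3.00000)=-0.37500, 0.125×(-3.00000)=-0.37500, 0.125×(-3.00000)=-0.37500, 0.125×(-3.00000)=-0.37500.
Sum = -2.75000, so H' = 2.750.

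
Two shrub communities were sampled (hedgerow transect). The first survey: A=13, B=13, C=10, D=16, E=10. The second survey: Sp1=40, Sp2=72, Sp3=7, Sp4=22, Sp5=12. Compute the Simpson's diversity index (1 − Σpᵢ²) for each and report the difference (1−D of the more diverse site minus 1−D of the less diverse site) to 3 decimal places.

0.112

The first survey: N=62, proportions 0.209677, 0.209677, 0.16129, 0.258065, 0.16129, giving 1−D = 0.793444 (working shown to 6 dp, full precision carried).
The second survey: N=153, proportions 0.261438, 0.470588, 0.045752, 0.143791, 0.078431, giving 1−D = 0.681276.
Difference = |0.793444 − 0.681276| = 0.112168, i.e. 0.112 to 3 decimal places.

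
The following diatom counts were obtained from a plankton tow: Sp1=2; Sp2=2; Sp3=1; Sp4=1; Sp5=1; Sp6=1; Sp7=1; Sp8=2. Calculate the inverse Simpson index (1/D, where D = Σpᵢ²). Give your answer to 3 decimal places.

7.118

Total N = 2+2+1+1+1+1+1+2 = 11, so the proportions are 0.1818182, 0.1818182, 0.0909091, 0.0909091, 0.0909091, 0.0909091, 0.0909091, 0.1818182 (working shown to 7 dp, full precision carried).
D = 0.1818182² + 0.1818182² + 0.0909091² + 0.0909091² + 0.0909091² + 0.0909091² + 0.0909091² + 0.1818182² = 0.0330579 + 0.0330579 + 0.0082645 + 0.0082645 + 0.0082645 + 0.0082645 + 0.0082645 + 0.0330579 = 0.1404959.
So 1/D = 7.11765, i.e. 7.118 to 3 decimal places.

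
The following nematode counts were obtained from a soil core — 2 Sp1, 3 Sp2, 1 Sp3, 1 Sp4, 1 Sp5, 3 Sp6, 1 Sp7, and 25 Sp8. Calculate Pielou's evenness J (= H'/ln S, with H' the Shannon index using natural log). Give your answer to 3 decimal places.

0.587

Total N = 2+3+1+1+1+3+1+25 = 37, so the proportions are 0.05405, 0.08108, 0.02703, 0.02703, 0.02703, 0.08108, 0.02703, 0.67568 (working shown to 5 dp, full precision carried).
H' = −Σ pᵢ ln pᵢ = −((-0.15772) + (-0.20370) + (-0.09759) + (-0.09759) + (-0.09759) + (-0.20370) + (-0.09759) + (-0.26489)) = 1.22038.
With S = 8 species, ln S = 2.07944, so J = 1.22038/2.07944 = 0.58688, i.e. 0.587 to 3 decimal places.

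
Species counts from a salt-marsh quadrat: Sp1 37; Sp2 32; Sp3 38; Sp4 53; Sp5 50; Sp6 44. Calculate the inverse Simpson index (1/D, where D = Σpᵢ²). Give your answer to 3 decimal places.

5.822

Total N = 37+32+38+53+50+44 = 254, so the proportions are 0.1456693, 0.1259843, 0.1496063, 0.2086614, 0.1968504, 0.1732283 (working shown to 7 dp, full precision carried).
D = 0.1456693² + 0.1259843² + 0.1496063² + 0.2086614² + 0.1968504² + 0.1732283² = 0.0212195 + 0.0158720 + 0.0223820 + 0.0435396 + 0.0387501 + 0.0300081 = 0.1717713.
So 1/D = 5.82169, i.e. 5.822 to 3 decimal places.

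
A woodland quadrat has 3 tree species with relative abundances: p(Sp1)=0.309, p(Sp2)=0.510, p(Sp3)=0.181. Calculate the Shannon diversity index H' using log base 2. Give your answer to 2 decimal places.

1.47

Each pᵢ log₂ pᵢ term (working shown to 4 dp, full precision carried): 0.309×(-1.6943)=-0.5235, 0.51×(-0.9714)=-0.4954, 0.181×(-2.4659)=-0.4463.
Sum = -1.4653, so H' = 1.47.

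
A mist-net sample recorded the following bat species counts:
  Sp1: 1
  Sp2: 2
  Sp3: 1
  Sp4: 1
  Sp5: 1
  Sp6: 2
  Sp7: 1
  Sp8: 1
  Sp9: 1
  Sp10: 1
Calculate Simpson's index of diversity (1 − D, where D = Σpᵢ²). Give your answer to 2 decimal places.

0.89

Total N = 1+2+1+1+1+2+1+1+1+1 = 12, so the proportions are 0.0833, 0.1667, 0.0833, 0.0833, 0.0833, 0.1667, 0.0833, 0.0833, 0.0833, 0.0833 (working shown to 4 dp, full precision carried).
D = 0.0833² + 0.1667² + 0.0833² + 0.0833² + 0.0833² + 0.1667² + 0.0833² + 0.0833² + 0.0833² + 0.0833² = 0.0069 + 0.0278 + 0.0069 + 0.0069 + 0.0069 + 0.0278 + 0.0069 + 0.0069 + 0.0069 + 0.0069 = 0.1111.
So 1 − D = 0.8889, i.e. 0.89 to 2 decimal places.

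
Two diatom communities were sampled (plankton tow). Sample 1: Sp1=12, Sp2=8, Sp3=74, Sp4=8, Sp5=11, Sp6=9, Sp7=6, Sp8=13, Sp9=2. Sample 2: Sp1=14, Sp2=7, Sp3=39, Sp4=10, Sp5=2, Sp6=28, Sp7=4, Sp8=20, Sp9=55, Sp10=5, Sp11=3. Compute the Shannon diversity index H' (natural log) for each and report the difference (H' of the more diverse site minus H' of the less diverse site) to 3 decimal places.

0.324

Sample 1: N=143, proportions 0.08392, 0.05594, 0.51748, 0.05594, 0.07692, 0.06294, 0.04196, 0.09091, 0.01399, giving H' = 1.65359 (working shown to 5 dp, full precision carried).
Sample 2: N=187, proportions 0.07487, 0.03743, 0.20856, 0.05348, 0.0107, 0.14973, 0.02139, 0.10695, 0.29412, 0.02674, 0.01604, giving H' = 1.97781.
Difference = |1.65359 − 1.97781| = 0.32422, i.e. 0.324 to 3 decimal places.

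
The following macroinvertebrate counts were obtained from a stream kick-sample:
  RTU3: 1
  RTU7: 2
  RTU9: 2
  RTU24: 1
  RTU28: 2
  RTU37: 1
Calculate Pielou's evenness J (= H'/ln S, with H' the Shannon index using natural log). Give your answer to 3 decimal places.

Total N = 1+2+2+1+2+1 = 9, so the proportions are 0.11111, 0.22222, 0.22222, 0.11111, 0.22222, 0.11111 (working shown to 5 dp, full precision carried).
H' = −Σ pᵢ ln pᵢ = −((-0.24414) + (-0.33424) + (-0.33424) + (-0.24414) + (-0.33424) + (-0.24414)) = 1.73513.
With S = 6 species, ln S = 1.79176, so J = 1.73513/1.79176 = 0.96839, i.e. 0.968 to 3 decimal places.

0.968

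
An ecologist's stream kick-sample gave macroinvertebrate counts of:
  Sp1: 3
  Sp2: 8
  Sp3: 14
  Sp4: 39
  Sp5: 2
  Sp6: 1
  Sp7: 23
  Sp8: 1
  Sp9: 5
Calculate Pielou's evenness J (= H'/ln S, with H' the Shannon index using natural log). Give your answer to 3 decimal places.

0.744

Total N = 3+8+14+39+2+1+23+1+5 = 96, so the proportions are 0.03125, 0.08333, 0.14583, 0.40625, 0.02083, 0.01042, 0.23958, 0.01042, 0.05208 (working shown to 5 dp, full precision carried).
H' = −Σ pᵢ ln pᵢ = −((-0.10830) + (-0.20708) + (-0.28077) + (-0.36594) + (-0.08065) + (-0.04755) + (-0.34233) + (-0.04755) + (-0.15390)) = 1.63407.
With S = 9 species, ln S = 2.19722, so J = 1.63407/2.19722 = 0.74370, i.e. 0.744 to 3 decimal places.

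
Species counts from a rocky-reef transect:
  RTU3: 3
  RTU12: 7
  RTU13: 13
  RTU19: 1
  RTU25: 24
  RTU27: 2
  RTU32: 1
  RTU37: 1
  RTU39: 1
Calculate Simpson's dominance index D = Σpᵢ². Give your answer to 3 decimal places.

0.289

Total N = 3+7+13+1+24+2+1+1+1 = 53, so the proportions are 0.0566, 0.13208, 0.24528, 0.01887, 0.45283, 0.03774, 0.01887, 0.01887, 0.01887 (working shown to 5 dp, full precision carried).
D = 0.0566² + 0.13208² + 0.24528² + 0.01887² + 0.45283² + 0.03774² + 0.01887² + 0.01887² + 0.01887² = 0.00320 + 0.01744 + 0.06016 + 0.00036 + 0.20506 + 0.00142 + 0.00036 + 0.00036 + 0.00036 = 0.28871.
To 3 decimal places, D = 0.289.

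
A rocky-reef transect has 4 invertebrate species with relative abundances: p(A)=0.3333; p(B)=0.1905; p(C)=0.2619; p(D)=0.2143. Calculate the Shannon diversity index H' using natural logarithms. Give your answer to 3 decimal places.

1.363

Each pᵢ ln pᵢ term (working shown to 5 dp, full precision carried): 0.3333×(-1.09871)=-0.36620, 0.1905×(-1.65810)=-0.31587, 0.2619×(-1.33979)=-0.35089, 0.2143×(-1.54038)=-0.33010.
Sum = -1.36306, so H' = 1.363.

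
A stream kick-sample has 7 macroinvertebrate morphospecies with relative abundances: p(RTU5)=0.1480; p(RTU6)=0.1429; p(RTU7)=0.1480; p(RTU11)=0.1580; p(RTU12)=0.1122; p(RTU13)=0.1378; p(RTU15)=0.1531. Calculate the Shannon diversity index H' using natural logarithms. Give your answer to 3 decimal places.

Each pᵢ ln pᵢ term (working shown to 5 dp, full precision carried): 0.148×(-1.91054)=-0.28276, 0.1429×(-1.94561)=-0.27803, 0.148×(-1.91054)=-0.28276, 0.158×(-1.84516)=-0.29154, 0.1122×(-2.18747)=-0.24543, 0.1378×(-1.98195)=-0.27311, 0.1531×(-1.87666)=-0.28732.
Sum = -1.94095, so H' = 1.941.

1.941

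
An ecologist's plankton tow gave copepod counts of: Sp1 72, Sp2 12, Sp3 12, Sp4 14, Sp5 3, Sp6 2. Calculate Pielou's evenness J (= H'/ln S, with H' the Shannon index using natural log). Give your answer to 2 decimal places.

Total N = 72+12+12+14+3+2 = 115, so the proportions are 0.6261, 0.1043, 0.1043, 0.1217, 0.0261, 0.0174 (working shown to 4 dp, full precision carried).
H' = −Σ pᵢ ln pᵢ = −((-0.2932) + (-0.2358) + (-0.2358) + (-0.2564) + (-0.0951) + (-0.0705)) = 1.1868.
With S = 6 species, ln S = 1.7918, so J = 1.1868/1.7918 = 0.6624, i.e. 0.66 to 2 decimal places.

0.66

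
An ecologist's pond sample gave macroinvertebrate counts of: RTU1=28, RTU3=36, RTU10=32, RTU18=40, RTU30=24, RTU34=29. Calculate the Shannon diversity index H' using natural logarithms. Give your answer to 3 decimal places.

1.778

Total N = 28+36+32+40+24+29 = 189, so the proportions are 0.14815, 0.19048, 0.16931, 0.21164, 0.12698, 0.15344 (working shown to 5 dp, full precision carried).
Each pᵢ ln pᵢ term: 0.14815×(-1.90954)=-0.28290, 0.19048×(-1.65823)=-0.31585, 0.16931×(-1.77601)=-0.30070, 0.21164×(-1.55287)=-0.32865, 0.12698×(-2.06369)=-0.26206, 0.15344×(-1.87445)=-0.28761.
Sum = -1.77777, so H' = 1.778.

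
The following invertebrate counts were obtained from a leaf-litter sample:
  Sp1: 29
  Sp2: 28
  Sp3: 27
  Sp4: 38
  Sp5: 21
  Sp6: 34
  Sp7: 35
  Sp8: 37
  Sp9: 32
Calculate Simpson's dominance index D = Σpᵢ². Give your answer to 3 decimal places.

0.114

Total N = 29+28+27+38+21+34+35+37+32 = 281, so the proportions are 0.1032, 0.09964, 0.09609, 0.13523, 0.07473, 0.121, 0.12456, 0.13167, 0.11388 (working shown to 5 dp, full precision carried).
D = 0.1032² + 0.09964² + 0.09609² + 0.13523² + 0.07473² + 0.121² + 0.12456² + 0.13167² + 0.11388² = 0.01065 + 0.00993 + 0.00923 + 0.01829 + 0.00559 + 0.01464 + 0.01551 + 0.01734 + 0.01297 = 0.11414.
To 3 decimal places, D = 0.114.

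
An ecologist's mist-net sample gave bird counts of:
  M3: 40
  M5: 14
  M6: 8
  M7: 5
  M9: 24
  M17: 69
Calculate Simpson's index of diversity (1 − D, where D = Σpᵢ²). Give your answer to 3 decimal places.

Total N = 40+14+8+5+24+69 = 160, so the proportions are 0.25, 0.0875, 0.05, 0.03125, 0.15, 0.43125 (working shown to 5 dp, full precision carried).
D = 0.25² + 0.0875² + 0.05² + 0.03125² + 0.15² + 0.43125² = 0.06250 + 0.00766 + 0.00250 + 0.00098 + 0.02250 + 0.18598 = 0.28211.
So 1 − D = 0.71789, i.e. 0.718 to 3 decimal places.

0.718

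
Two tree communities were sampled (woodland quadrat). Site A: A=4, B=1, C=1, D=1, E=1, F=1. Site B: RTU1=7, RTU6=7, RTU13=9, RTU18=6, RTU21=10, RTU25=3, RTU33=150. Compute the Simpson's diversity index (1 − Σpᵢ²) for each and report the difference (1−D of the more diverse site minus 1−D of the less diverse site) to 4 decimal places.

Site A: N=9, proportions 0.444444444, 0.111111111, 0.111111111, 0.111111111, 0.111111111, 0.111111111, giving 1−D = 0.740740741 (working shown to 9 dp, full precision carried).
Site B: N=192, proportions 0.036458333, 0.036458333, 0.046875, 0.03125, 0.052083333, 0.015625, 0.78125, giving 1−D = 0.380859375.
Difference = |0.740740741 − 0.380859375| = 0.359881366, i.e. 0.3599 to 4 decimal places.

0.3599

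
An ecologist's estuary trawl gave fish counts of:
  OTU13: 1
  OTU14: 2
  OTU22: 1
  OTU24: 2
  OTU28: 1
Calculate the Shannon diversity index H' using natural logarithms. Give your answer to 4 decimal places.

1.5498

Total N = 1+2+1+2+1 = 7, so the proportions are 0.142857, 0.285714, 0.142857, 0.285714, 0.142857 (working shown to 6 dp, full precision carried).
Each pᵢ ln pᵢ term: 0.142857×(-1.945910)=-0.277987, 0.285714×(-1.252763)=-0.357932, 0.142857×(-1.945910)=-0.277987, 0.285714×(-1.252763)=-0.357932, 0.142857×(-1.945910)=-0.277987.
Sum = -1.549826, so H' = 1.5498.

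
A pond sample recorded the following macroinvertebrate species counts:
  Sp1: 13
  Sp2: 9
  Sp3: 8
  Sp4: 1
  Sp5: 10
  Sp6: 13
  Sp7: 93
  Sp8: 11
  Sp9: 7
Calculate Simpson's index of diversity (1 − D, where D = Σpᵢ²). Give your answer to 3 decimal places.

0.655

Total N = 13+9+8+1+10+13+93+11+7 = 165, so the proportions are 0.07879, 0.05455, 0.04848, 0.00606, 0.06061, 0.07879, 0.56364, 0.06667, 0.04242 (working shown to 5 dp, full precision carried).
D = 0.07879² + 0.05455² + 0.04848² + 0.00606² + 0.06061² + 0.07879² + 0.56364² + 0.06667² + 0.04242² = 0.00621 + 0.00298 + 0.00235 + 0.00004 + 0.00367 + 0.00621 + 0.31769 + 0.00444 + 0.00180 = 0.34538.
So 1 − D = 0.65462, i.e. 0.655 to 3 decimal places.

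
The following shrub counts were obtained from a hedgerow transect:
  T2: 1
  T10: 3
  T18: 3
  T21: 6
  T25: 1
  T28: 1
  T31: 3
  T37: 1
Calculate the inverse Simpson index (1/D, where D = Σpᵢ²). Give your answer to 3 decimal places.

Total N = 1+3+3+6+1+1+3+1 = 19, so the proportions are 0.0526316, 0.1578947, 0.1578947, 0.3157895, 0.0526316, 0.0526316, 0.1578947, 0.0526316 (working shown to 7 dp, full precision carried).
D = 0.0526316² + 0.1578947² + 0.1578947² + 0.3157895² + 0.0526316² + 0.0526316² + 0.1578947² + 0.0526316² = 0.0027701 + 0.0249307 + 0.0249307 + 0.0997230 + 0.0027701 + 0.0027701 + 0.0249307 + 0.0027701 = 0.1855956.
So 1/D = 5.38806, i.e. 5.388 to 3 decimal places.

5.388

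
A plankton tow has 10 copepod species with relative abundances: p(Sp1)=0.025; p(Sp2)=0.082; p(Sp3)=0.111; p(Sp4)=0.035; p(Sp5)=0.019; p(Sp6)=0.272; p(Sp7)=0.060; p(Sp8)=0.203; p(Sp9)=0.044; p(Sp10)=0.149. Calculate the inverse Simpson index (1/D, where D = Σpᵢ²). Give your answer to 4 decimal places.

D = 0.025² + 0.082² + 0.111² + 0.035² + 0.019² + 0.272² + 0.06² + 0.203² + 0.044² + 0.149² = 0.00062500 + 0.00672400 + 0.01232100 + 0.00122500 + 0.00036100 + 0.07398400 + 0.00360000 + 0.04120900 + 0.00193600 + 0.02220100 = 0.16418600 (working shown to 8 dp, full precision carried).
So 1/D = 6.090653, i.e. 6.0907 to 4 decimal places.

6.0907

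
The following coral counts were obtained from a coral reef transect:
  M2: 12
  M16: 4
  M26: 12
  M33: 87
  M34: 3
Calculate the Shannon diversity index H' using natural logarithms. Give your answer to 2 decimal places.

Total N = 12+4+12+87+3 = 118, so the proportions are 0.1017, 0.0339, 0.1017, 0.7373, 0.0254 (working shown to 4 dp, full precision carried).
Each pᵢ ln pᵢ term: 0.1017×(-2.2858)=-0.2325, 0.0339×(-3.3844)=-0.1147, 0.1017×(-2.2858)=-0.2325, 0.7373×(-0.3048)=-0.2247, 0.0254×(-3.6721)=-0.0934.
Sum = -0.8977, so H' = 0.90.

0.90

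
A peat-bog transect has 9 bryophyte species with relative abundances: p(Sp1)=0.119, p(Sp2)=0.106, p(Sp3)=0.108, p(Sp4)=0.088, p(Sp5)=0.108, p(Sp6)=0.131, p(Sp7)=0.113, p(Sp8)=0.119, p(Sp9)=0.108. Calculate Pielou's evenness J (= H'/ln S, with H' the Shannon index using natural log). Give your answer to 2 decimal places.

H' = −Σ pᵢ ln pᵢ = −((-0.2533) + (-0.2379) + (-0.2404) + (-0.2139) + (-0.2404) + (-0.2663) + (-0.2464) + (-0.2533) + (-0.2404)) = 2.1921 (working shown to 4 dp, full precision carried).
With S = 9 species, ln S = 2.1972, so J = 2.1921/2.1972 = 0.9977, i.e. 1.00 to 2 decimal places.

1.00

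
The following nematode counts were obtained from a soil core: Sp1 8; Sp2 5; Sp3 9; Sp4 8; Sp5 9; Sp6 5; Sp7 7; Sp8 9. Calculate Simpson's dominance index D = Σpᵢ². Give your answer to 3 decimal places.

Total N = 8+5+9+8+9+5+7+9 = 60, so the proportions are 0.13333, 0.08333, 0.15, 0.13333, 0.15, 0.08333, 0.11667, 0.15 (working shown to 5 dp, full precision carried).
D = 0.13333² + 0.08333² + 0.15² + 0.13333² + 0.15² + 0.08333² + 0.11667² + 0.15² = 0.01778 + 0.00694 + 0.02250 + 0.01778 + 0.02250 + 0.00694 + 0.01361 + 0.02250 = 0.13056.
To 3 decimal places, D = 0.131.

0.131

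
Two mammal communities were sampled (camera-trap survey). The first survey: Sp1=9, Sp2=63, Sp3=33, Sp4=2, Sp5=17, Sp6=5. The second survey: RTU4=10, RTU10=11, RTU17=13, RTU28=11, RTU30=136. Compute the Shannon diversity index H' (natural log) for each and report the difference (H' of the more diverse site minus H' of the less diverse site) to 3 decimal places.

0.438

The first survey: N=129, proportions 0.069767, 0.488372, 0.255814, 0.015504, 0.131783, 0.03876, giving H' = 1.342174 (working shown to 6 dp, full precision carried).
The second survey: N=181, proportions 0.055249, 0.060773, 0.071823, 0.060773, 0.751381, giving H' = 0.904326.
Difference = |1.342174 − 0.904326| = 0.437848, i.e. 0.438 to 3 decimal places.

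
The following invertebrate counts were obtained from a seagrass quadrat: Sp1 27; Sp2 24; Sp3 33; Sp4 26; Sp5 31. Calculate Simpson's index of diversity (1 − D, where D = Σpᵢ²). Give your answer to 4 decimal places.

0.7972

Total N = 27+24+33+26+31 = 141, so the proportions are 0.191489, 0.170213, 0.234043, 0.184397, 0.219858 (working shown to 6 dp, full precision carried).
D = 0.191489² + 0.170213² + 0.234043² + 0.184397² + 0.219858² = 0.036668 + 0.028972 + 0.054776 + 0.034002 + 0.048338 = 0.202756.
So 1 − D = 0.797244, i.e. 0.7972 to 4 decimal places.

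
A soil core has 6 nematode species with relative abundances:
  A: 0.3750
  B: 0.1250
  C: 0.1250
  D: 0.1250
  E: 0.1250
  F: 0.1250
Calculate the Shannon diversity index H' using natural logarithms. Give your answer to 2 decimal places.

Each pᵢ ln pᵢ term (working shown to 4 dp, full precision carried): 0.375×(-0.9808)=-0.3678, 0.125×(-2.0794)=-0.2599, 0.125×(-2.0794)=-0.2599, 0.125×(-2.0794)=-0.2599, 0.125×(-2.0794)=-0.2599, 0.125×(-2.0794)=-0.2599.
Sum = -1.6675, so H' = 1.67.

1.67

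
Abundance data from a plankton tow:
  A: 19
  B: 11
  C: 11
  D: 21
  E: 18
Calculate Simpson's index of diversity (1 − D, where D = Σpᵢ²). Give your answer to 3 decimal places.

Total N = 19+11+11+21+18 = 80, so the proportions are 0.2375, 0.1375, 0.1375, 0.2625, 0.225 (working shown to 5 dp, full precision carried).
D = 0.2375² + 0.1375² + 0.1375² + 0.2625² + 0.225² = 0.05641 + 0.01891 + 0.01891 + 0.06891 + 0.05063 = 0.21375.
So 1 − D = 0.78625, i.e. 0.786 to 3 decimal places.

0.786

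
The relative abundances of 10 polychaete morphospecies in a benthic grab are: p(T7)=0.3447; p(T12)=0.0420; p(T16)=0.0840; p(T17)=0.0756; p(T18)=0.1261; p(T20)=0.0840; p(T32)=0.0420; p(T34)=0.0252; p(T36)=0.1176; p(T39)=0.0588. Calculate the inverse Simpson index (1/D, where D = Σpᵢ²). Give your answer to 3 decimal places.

D = 0.3447² + 0.042² + 0.084² + 0.0756² + 0.1261² + 0.084² + 0.042² + 0.0252² + 0.1176² + 0.0588² = 0.1188181 + 0.0017640 + 0.0070560 + 0.0057154 + 0.0159012 + 0.0070560 + 0.0017640 + 0.0006350 + 0.0138298 + 0.0034574 = 0.1759969 (working shown to 7 dp, full precision carried).
So 1/D = 5.68192, i.e. 5.682 to 3 decimal places.

5.682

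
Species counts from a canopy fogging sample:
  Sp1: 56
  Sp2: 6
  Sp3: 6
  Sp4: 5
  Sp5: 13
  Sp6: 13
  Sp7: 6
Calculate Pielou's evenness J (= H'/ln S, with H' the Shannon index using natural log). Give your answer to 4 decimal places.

0.7648

Total N = 56+6+6+5+13+13+6 = 105, so the proportions are 0.533333, 0.057143, 0.057143, 0.047619, 0.12381, 0.12381, 0.057143 (working shown to 6 dp, full precision carried).
H' = −Σ pᵢ ln pᵢ = −((-0.335258) + (-0.163554) + (-0.163554) + (-0.144977) + (-0.258639) + (-0.258639) + (-0.163554)) = 1.488177.
With S = 7 species, ln S = 1.945910, so J = 1.488177/1.945910 = 0.764772, i.e. 0.7648 to 4 decimal places.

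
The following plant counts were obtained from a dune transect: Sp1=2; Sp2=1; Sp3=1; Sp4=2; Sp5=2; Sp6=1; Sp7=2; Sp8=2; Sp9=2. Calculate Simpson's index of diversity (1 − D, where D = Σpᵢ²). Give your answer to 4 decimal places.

Total N = 2+1+1+2+2+1+2+2+2 = 15, so the proportions are 0.133333, 0.066667, 0.066667, 0.133333, 0.133333, 0.066667, 0.133333, 0.133333, 0.133333 (working shown to 6 dp, full precision carried).
D = 0.133333² + 0.066667² + 0.066667² + 0.133333² + 0.133333² + 0.066667² + 0.133333² + 0.133333² + 0.133333² = 0.017778 + 0.004444 + 0.004444 + 0.017778 + 0.017778 + 0.004444 + 0.017778 + 0.017778 + 0.017778 = 0.120000.
So 1 − D = 0.880000, i.e. 0.8800 to 4 decimal places.

0.8800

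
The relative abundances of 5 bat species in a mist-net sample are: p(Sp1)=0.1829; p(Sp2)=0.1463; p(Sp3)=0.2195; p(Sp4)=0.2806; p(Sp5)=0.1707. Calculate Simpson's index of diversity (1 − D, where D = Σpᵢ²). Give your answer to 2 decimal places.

D = 0.1829² + 0.1463² + 0.2195² + 0.2806² + 0.1707² = 0.0335 + 0.0214 + 0.0482 + 0.0787 + 0.0291 = 0.2109 (working shown to 4 dp, full precision carried).
So 1 − D = 0.7891, i.e. 0.79 to 2 decimal places.

0.79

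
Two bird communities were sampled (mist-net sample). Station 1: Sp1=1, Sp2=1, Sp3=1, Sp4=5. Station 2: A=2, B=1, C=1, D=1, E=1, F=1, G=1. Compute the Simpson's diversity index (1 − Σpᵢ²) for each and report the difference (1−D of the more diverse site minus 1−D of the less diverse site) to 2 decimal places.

Station 1: N=8, proportions 0.125, 0.125, 0.125, 0.625, giving 1−D = 0.56250 (working shown to 5 dp, full precision carried).
Station 2: N=8, proportions 0.25, 0.125, 0.125, 0.125, 0.125, 0.125, 0.125, giving 1−D = 0.84375.
Difference = |0.56250 − 0.84375| = 0.28125, i.e. 0.28 to 2 decimal places.

0.28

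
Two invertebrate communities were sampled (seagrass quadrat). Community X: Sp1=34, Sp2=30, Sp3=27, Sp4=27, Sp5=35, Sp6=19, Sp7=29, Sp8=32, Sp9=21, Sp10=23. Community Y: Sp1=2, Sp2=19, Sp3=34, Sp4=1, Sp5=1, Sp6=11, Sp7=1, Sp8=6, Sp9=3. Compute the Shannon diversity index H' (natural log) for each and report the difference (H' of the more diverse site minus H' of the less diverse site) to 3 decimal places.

0.719

Community X: N=277, proportions 0.122744, 0.108303, 0.097473, 0.097473, 0.126354, 0.068592, 0.104693, 0.115523, 0.075812, 0.083032, giving H' = 2.285045 (working shown to 6 dp, full precision carried).
Community Y: N=78, proportions 0.025641, 0.24359, 0.435897, 0.012821, 0.012821, 0.141026, 0.012821, 0.076923, 0.038462, giving H' = 1.566322.
Difference = |2.285045 − 1.566322| = 0.718723, i.e. 0.719 to 3 decimal places.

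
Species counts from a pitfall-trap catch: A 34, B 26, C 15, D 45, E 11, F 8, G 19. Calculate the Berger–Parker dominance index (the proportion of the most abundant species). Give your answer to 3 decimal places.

0.285

Total N = 34+26+15+45+11+8+19 = 158, so the proportions are 0.21519, 0.16456, 0.09494, 0.28481, 0.06962, 0.05063, 0.12025 (working shown to 5 dp, full precision carried).
The largest proportion is 0.28481, i.e. d = 0.285 to 3 decimal places.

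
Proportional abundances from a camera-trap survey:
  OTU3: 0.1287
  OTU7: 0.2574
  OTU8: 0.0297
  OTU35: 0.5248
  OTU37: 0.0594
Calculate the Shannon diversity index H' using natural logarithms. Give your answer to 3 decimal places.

1.224

Each pᵢ ln pᵢ term (working shown to 5 dp, full precision carried): 0.1287×(-2.05027)=-0.26387, 0.2574×(-1.35712)=-0.34932, 0.0297×(-3.51661)=-0.10444, 0.5248×(-0.64474)=-0.33836, 0.0594×(-2.82346)=-0.16771.
Sum = -1.22371, so H' = 1.224.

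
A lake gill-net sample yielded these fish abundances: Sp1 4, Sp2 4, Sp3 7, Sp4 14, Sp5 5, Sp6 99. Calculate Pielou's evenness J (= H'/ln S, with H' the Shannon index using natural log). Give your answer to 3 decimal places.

0.528

Total N = 4+4+7+14+5+99 = 133, so the proportions are 0.03008, 0.03008, 0.05263, 0.10526, 0.03759, 0.74436 (working shown to 5 dp, full precision carried).
H' = −Σ pᵢ ln pᵢ = −((-0.10539) + (-0.10539) + (-0.15497) + (-0.23698) + (-0.12334) + (-0.21976)) = 0.94582.
With S = 6 species, ln S = 1.79176, so J = 0.94582/1.79176 = 0.52787, i.e. 0.528 to 3 decimal places.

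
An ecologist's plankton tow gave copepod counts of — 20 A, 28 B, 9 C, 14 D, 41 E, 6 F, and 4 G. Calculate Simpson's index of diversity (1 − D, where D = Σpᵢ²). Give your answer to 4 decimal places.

Total N = 20+28+9+14+41+6+4 = 122, so the proportions are 0.163934, 0.229508, 0.07377, 0.114754, 0.336066, 0.04918, 0.032787 (working shown to 6 dp, full precision carried).
D = 0.163934² + 0.229508² + 0.07377² + 0.114754² + 0.336066² + 0.04918² + 0.032787² = 0.026874 + 0.052674 + 0.005442 + 0.013169 + 0.112940 + 0.002419 + 0.001075 = 0.214593.
So 1 − D = 0.785407, i.e. 0.7854 to 4 decimal places.

0.7854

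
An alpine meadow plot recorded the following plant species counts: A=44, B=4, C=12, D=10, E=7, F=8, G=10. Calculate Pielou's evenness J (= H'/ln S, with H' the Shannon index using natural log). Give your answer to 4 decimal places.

Total N = 44+4+12+10+7+8+10 = 95, so the proportions are 0.463158, 0.042105, 0.126316, 0.105263, 0.073684, 0.084211, 0.105263 (working shown to 6 dp, full precision carried).
H' = −Σ pᵢ ln pᵢ = −((-0.356487) + (-0.133372) + (-0.261344) + (-0.236978) + (-0.192166) + (-0.208374) + (-0.236978)) = 1.625698.
With S = 7 species, ln S = 1.945910, so J = 1.625698/1.945910 = 0.835443, i.e. 0.8354 to 4 decimal places.

0.8354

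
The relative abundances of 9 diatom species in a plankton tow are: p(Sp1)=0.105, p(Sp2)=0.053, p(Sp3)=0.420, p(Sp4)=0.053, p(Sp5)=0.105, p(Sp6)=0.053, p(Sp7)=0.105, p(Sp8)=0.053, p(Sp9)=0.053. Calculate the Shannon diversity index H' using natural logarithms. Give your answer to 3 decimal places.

Each pᵢ ln pᵢ term (working shown to 5 dp, full precision carried): 0.105×(-2.25379)=-0.23665, 0.053×(-2.93746)=-0.15569, 0.42×(-0.86750)=-0.36435, 0.053×(-2.93746)=-0.15569, 0.105×(-2.25379)=-0.23665, 0.053×(-2.93746)=-0.15569, 0.105×(-2.25379)=-0.23665, 0.053×(-2.93746)=-0.15569, 0.053×(-2.93746)=-0.15569.
Sum = -1.85272, so H' = 1.853.

1.853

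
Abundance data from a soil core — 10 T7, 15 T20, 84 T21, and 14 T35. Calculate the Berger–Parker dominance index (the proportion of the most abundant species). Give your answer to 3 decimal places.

Total N = 10+15+84+14 = 123, so the proportions are 0.0813, 0.12195, 0.68293, 0.11382 (working shown to 5 dp, full precision carried).
The largest proportion is 0.68293, i.e. d = 0.683 to 3 decimal places.

0.683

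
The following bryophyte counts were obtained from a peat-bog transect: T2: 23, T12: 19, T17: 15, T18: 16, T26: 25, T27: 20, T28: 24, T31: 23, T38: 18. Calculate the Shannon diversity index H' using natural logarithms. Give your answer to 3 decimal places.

2.183

Total N = 23+19+15+16+25+20+24+23+18 = 183, so the proportions are 0.12568, 0.10383, 0.08197, 0.08743, 0.13661, 0.10929, 0.13115, 0.12568, 0.09836 (working shown to 5 dp, full precision carried).
Each pᵢ ln pᵢ term: 0.12568×(-2.07399)=-0.26067, 0.10383×(-2.26505)=-0.23517, 0.08197×(-2.50144)=-0.20504, 0.08743×(-2.43690)=-0.21306, 0.13661×(-1.99061)=-0.27194, 0.10929×(-2.21375)=-0.24194, 0.13115×(-2.03143)=-0.26642, 0.12568×(-2.07399)=-0.26067, 0.09836×(-2.31911)=-0.22811.
Sum = -2.18301, so H' = 2.183.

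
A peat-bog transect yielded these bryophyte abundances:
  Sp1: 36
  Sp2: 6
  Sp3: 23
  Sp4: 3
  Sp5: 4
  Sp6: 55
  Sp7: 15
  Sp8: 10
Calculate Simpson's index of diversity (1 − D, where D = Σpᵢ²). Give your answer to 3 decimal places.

0.773

Total N = 36+6+23+3+4+55+15+10 = 152, so the proportions are 0.23684, 0.03947, 0.15132, 0.01974, 0.02632, 0.36184, 0.09868, 0.06579 (working shown to 5 dp, full precision carried).
D = 0.23684² + 0.03947² + 0.15132² + 0.01974² + 0.02632² + 0.36184² + 0.09868² + 0.06579² = 0.05609 + 0.00156 + 0.02290 + 0.00039 + 0.00069 + 0.13093 + 0.00974 + 0.00433 = 0.22663.
So 1 − D = 0.77337, i.e. 0.773 to 3 decimal places.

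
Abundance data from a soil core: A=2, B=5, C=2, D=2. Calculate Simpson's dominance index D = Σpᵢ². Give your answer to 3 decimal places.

Total N = 2+5+2+2 = 11, so the proportions are 0.18182, 0.45455, 0.18182, 0.18182 (working shown to 5 dp, full precision carried).
D = 0.18182² + 0.45455² + 0.18182² + 0.18182² = 0.03306 + 0.20661 + 0.03306 + 0.03306 = 0.30579.
To 3 decimal places, D = 0.306.

0.306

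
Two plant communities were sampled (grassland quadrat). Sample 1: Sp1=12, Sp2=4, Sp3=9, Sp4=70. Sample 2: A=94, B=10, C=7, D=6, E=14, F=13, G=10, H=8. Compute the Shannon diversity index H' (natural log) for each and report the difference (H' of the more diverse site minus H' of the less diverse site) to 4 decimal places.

Sample 1: N=95, proportions 0.126316, 0.042105, 0.094737, 0.736842, giving H' = 0.842995 (working shown to 6 dp, full precision carried).
Sample 2: N=162, proportions 0.580247, 0.061728, 0.04321, 0.037037, 0.08642, 0.080247, 0.061728, 0.049383, giving H' = 1.480065.
Difference = |0.842995 − 1.480065| = 0.637070, i.e. 0.6371 to 4 decimal places.

0.6371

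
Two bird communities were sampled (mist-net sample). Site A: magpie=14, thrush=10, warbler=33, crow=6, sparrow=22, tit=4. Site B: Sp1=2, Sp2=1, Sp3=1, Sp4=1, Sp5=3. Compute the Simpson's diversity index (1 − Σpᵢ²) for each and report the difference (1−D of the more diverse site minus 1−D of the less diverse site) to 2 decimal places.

Site A: N=89, proportions 0.1573, 0.1124, 0.3708, 0.0674, 0.2472, 0.0449, giving 1−D = 0.7575 (working shown to 4 dp, full precision carried).
Site B: N=8, proportions 0.25, 0.125, 0.125, 0.125, 0.375, giving 1−D = 0.7500.
Difference = |0.7575 − 0.7500| = 0.0075, i.e. 0.01 to 2 decimal places.

0.01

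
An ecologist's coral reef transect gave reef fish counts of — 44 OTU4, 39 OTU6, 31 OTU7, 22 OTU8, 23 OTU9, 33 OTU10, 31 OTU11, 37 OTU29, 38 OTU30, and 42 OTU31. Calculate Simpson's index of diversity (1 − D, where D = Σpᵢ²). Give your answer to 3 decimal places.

0.896

Total N = 44+39+31+22+23+33+31+37+38+42 = 340, so the proportions are 0.12941, 0.11471, 0.09118, 0.06471, 0.06765, 0.09706, 0.09118, 0.10882, 0.11176, 0.12353 (working shown to 5 dp, full precision carried).
D = 0.12941² + 0.11471² + 0.09118² + 0.06471² + 0.06765² + 0.09706² + 0.09118² + 0.10882² + 0.11176² + 0.12353² = 0.01675 + 0.01316 + 0.00831 + 0.00419 + 0.00458 + 0.00942 + 0.00831 + 0.01184 + 0.01249 + 0.01526 = 0.10431.
So 1 − D = 0.89569, i.e. 0.896 to 3 decimal places.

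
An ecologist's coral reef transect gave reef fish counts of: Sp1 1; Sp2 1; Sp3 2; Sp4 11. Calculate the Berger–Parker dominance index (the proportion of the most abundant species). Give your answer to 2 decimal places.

Total N = 1+1+2+11 = 15, so the proportions are 0.0667, 0.0667, 0.1333, 0.7333 (working shown to 4 dp, full precision carried).
The largest proportion is 0.7333, i.e. d = 0.73 to 2 decimal places.

0.73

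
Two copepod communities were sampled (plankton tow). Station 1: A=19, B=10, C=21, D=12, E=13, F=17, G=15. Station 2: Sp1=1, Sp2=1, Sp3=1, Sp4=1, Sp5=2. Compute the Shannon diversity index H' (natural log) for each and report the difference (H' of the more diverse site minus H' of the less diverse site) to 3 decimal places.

Station 1: N=107, proportions 0.17757, 0.09346, 0.19626, 0.11215, 0.1215, 0.15888, 0.14019, giving H' = 1.91719 (working shown to 5 dp, full precision carried).
Station 2: N=6, proportions 0.16667, 0.16667, 0.16667, 0.16667, 0.33333, giving H' = 1.56071.
Difference = |1.91719 − 1.56071| = 0.35648, i.e. 0.356 to 3 decimal places.

0.356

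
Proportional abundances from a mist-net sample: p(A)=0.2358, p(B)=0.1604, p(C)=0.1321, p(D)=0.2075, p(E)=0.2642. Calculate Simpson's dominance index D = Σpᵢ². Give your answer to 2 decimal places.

0.21

D = 0.2358² + 0.1604² + 0.1321² + 0.2075² + 0.2642² = 0.0556 + 0.0257 + 0.0175 + 0.0431 + 0.0698 = 0.2116 (working shown to 4 dp, full precision carried).
To 2 decimal places, D = 0.21.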